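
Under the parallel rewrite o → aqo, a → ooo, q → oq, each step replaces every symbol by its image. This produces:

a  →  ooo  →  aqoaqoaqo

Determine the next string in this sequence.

ooooqaqoooooqaqoooooqaqo

Rewriting each symbol of aqoaqoaqo: a→ooo, q→oq, o→aqo, a→ooo, q→oq, o→aqo, a→ooo, q→oq, o→aqo, which concatenates to ooo oq aqo ooo oq aqo ooo oq aqo.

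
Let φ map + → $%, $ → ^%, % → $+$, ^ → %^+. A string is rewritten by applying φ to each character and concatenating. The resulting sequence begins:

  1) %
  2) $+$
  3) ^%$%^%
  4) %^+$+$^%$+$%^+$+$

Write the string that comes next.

φ(%^+$+$^%$+$%^+$+$) expands symbol-by-symbol to $+$ %^+ $% ^% $% ^% %^+ $+$ ^% $% ^% $+$ %^+ $% ^% $% ^%; joining the 17 pieces gives the next term.

$+$%^+$%^%$%^%%^+$+$^%$%^%$+$%^+$%^%$%^%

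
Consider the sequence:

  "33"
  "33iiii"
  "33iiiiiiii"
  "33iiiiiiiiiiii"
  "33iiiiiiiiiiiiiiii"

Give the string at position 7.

Each term is the previous one with iiii appended.
From 33iiiiiiiiiiiiiiii, 2 further steps: 33iiiiiiiiiiiiiiii → 33iiiiiiiiiiiiiiiiiiii → (answer).

33iiiiiiiiiiiiiiiiiiiiiiii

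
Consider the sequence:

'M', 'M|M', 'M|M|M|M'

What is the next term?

Every step duplicates the string with '|' between the halves.
So the next term is two copies of M|M|M|M with '|' between the halves.

M|M|M|M|M|M|M|M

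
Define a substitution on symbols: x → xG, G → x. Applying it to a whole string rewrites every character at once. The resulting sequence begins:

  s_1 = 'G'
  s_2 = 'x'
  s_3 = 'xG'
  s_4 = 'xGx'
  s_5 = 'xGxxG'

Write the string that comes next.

Rewriting each symbol of xGxxG: x→xG, G→x, x→xG, x→xG, G→x, which concatenates to xG x xG xG x.

xGxxGxGx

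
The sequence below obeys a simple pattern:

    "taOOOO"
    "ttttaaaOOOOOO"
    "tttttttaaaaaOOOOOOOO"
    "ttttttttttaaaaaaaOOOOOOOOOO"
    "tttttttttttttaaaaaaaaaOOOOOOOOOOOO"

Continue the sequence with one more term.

Each string has the form t^{3n-2} a^{2n-1} O^{2n+2} (n = 1, 2, …).
Setting n = 6 gives 16, 11, 14 characters in each block.

ttttttttttttttttaaaaaaaaaaaOOOOOOOOOOOOOO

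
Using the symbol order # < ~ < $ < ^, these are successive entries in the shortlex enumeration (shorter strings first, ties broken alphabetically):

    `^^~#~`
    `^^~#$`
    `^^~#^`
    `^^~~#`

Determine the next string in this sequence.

The successor of ^^~~# increments the rightmost position that isn't already ^ and resets every position after it to #.

^^~~~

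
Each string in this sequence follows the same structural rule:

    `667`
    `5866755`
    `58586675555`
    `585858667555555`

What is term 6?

s(k+1) = 58·s(k)·55, so each term gains 58 as a prefix and 55 as a suffix.
From 585858667555555, 2 further steps: 585858667555555 → 5858585866755555555 → (answer).

58585858586675555555555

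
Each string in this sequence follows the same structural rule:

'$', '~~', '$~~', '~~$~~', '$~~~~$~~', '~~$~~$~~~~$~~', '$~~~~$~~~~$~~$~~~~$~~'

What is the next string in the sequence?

~~$~~$~~~~$~~$~~~~$~~~~$~~$~~~~$~~

Each term (from the third on) is the two preceding terms concatenated in order: term 3 = $·~~ = $~~.
The next term joins ~~$~~$~~~~$~~ and $~~~~$~~~~$~~$~~~~$~~.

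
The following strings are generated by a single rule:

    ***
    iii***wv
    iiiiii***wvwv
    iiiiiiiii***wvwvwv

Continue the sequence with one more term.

iiiiiiiiiiii***wvwvwvwv

Each term wraps the previous one in iii on the left and wv on the right.
So the next term is iii·iiiiiiiii***wvwvwv·wv.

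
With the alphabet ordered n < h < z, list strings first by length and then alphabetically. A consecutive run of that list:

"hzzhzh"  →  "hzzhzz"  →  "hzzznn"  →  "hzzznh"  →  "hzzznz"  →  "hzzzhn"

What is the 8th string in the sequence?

hzzzhz

Advancing 2 positions from hzzzhn through hzzzhn → hzzzhh reaches term 8.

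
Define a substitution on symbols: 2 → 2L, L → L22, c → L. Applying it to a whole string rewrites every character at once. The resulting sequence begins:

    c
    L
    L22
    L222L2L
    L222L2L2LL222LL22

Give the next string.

Applying the rule to each of the 17 symbols of L222L2L2LL222LL22 gives the pieces L22 2L 2L 2L L22 2L L22 2L L22 L22 2L 2L 2L L22 L22 2L 2L, which concatenate to the answer.

L222L2L2LL222LL222LL22L222L2L2LL22L222L2L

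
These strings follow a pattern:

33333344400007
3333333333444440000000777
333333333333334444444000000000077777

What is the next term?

Term n consists of 4n+2 3's, followed by 2n+1 4's, followed by 3n+1 0's, followed by 2n-1 7's (n = 1, 2, …).
For the next term, n = 4, so the run lengths are 18, 9, 13, 7.

33333333333333333344444444400000000000007777777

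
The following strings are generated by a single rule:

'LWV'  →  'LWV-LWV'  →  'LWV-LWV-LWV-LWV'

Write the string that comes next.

s(k+1) = s(k)·-·s(k) — each term doubles the last with '-' between the halves.
Doubling LWV-LWV-LWV-LWV with '-' between the halves:

LWV-LWV-LWV-LWV-LWV-LWV-LWV-LWV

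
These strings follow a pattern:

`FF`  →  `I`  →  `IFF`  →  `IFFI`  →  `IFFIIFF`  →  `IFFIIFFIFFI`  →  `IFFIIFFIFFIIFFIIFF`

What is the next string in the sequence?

IFFIIFFIFFIIFFIIFFIFFIIFFIFFI

From term 3 onward, concatenate the last term with the second-to-last: I·FF = IFF, IFF·I = IFFI, …
The next term joins IFFIIFFIFFIIFFIIFF and IFFIIFFIFFI.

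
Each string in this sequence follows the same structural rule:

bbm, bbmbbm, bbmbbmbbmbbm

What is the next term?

Each string is two copies of the previous one concatenated.
Doubling bbmbbmbbmbbm:

bbmbbmbbmbbmbbmbbmbbmbbm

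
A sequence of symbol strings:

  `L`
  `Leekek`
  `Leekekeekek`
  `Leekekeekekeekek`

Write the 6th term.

Each term is the previous one with eekek appended.
From Leekekeekekeekek, 2 further steps: Leekekeekekeekek → Leekekeekekeekekeekek → (answer).

Leekekeekekeekekeekekeekek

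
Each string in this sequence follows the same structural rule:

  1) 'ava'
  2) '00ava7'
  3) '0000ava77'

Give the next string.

s(k+1) = 00·s(k)·7, so each term gains 00 as a prefix and 7 as a suffix.
Applying this once more to 0000ava77:

000000ava777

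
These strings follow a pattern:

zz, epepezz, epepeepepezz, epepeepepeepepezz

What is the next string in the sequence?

The strings grow by a fixed prefix epepe each time.
Applying this once more to epepeepepeepepezz:

epepeepepeepepeepepezz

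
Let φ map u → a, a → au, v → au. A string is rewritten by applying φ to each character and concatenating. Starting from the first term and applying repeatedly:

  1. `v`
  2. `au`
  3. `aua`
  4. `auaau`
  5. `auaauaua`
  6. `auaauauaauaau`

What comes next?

auaauauaauaauauaauaua

Applying the rule to each of the 13 symbols of auaauauaauaau gives the pieces au a au au a au a au au a au au a, which concatenate to the answer.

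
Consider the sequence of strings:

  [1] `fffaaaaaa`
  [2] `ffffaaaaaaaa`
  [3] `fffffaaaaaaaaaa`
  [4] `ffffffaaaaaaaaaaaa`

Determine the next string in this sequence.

fffffffaaaaaaaaaaaaaa

Term n consists of n f's, followed by 2n a's, where the shown terms are n = 3, 4, 5, 6.
At n = 7 the blocks have lengths 7, 14.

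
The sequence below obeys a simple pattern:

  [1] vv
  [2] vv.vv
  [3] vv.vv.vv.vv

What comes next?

Each string is two copies of the previous one joined by '.'.
So the next term is two copies of vv.vv.vv.vv with '.' between the halves.

vv.vv.vv.vv.vv.vv.vv.vv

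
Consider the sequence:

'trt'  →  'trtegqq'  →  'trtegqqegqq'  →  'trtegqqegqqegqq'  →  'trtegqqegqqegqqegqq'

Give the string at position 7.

trtegqqegqqegqqegqqegqqegqq

Each term is the previous one with egqq appended.
From trtegqqegqqegqqegqq, 2 further steps: trtegqqegqqegqqegqq → trtegqqegqqegqqegqqegqq → (answer).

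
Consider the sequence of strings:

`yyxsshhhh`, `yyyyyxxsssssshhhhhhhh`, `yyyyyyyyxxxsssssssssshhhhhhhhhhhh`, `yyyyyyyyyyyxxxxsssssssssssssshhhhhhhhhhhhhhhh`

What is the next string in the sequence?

yyyyyyyyyyyyyyxxxxxsssssssssssssssssshhhhhhhhhhhhhhhhhhhh

The n-th term is 3n-1 y's then n x's then 4n-2 s's then 4n h's (n = 1, 2, …).
Setting n = 5 gives 14, 5, 18, 20 characters in each block.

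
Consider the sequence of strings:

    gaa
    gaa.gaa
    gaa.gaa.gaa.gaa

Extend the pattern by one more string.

Each string is two copies of the previous one joined by '.'.
One more doubling of gaa.gaa.gaa.gaa gives the answer.

gaa.gaa.gaa.gaa.gaa.gaa.gaa.gaa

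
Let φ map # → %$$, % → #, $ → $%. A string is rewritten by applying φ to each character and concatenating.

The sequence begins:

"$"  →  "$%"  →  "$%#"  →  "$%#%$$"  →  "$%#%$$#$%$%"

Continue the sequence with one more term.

$%#%$$#$%$%%$$$%#$%#

Apply φ to $%#%$$#$%$% symbol by symbol: $→$%, %→#, #→%$$, %→#, $→$%, $→$%, #→%$$, $→$%, %→#, $→$%, %→#; joined: $% # %$$ # $% $% %$$ $% # $% #.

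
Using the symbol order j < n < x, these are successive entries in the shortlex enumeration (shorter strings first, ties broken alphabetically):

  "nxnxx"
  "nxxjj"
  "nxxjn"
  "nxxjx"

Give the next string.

Treat nxxjx as a base-3 numeral over the given alphabet and add one, carrying through any trailing x's.

nxxnj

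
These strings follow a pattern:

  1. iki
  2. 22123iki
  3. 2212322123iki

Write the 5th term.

The strings grow by a fixed prefix 22123 each time.
From 2212322123iki, 2 further steps: 2212322123iki → 221232212322123iki → (answer).

22123221232212322123iki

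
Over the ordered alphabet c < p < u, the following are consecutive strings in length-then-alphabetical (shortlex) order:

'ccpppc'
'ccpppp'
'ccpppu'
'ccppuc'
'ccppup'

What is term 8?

ccpucp

Advancing 3 positions from ccppup through ccppup → ccppuu → ccpucc reaches term 8.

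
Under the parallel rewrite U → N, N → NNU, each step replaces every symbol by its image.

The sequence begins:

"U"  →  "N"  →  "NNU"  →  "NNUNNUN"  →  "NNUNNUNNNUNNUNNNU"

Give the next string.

NNUNNUNNNUNNUNNNUNNUNNUNNNUNNUNNNUNNUNNUN

Replace each of the 17 characters of NNUNNUNNNUNNUNNNU in place — NNU NNU N NNU NNU N NNU NNU NNU N NNU NNU N NNU NNU NNU N — and concatenate.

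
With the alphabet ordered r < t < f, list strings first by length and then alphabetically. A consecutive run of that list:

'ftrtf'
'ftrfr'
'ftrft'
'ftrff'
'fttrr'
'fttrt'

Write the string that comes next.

Find the rightmost character of fttrt below f, bump it to the next letter, and reset everything to its right to r.

fttrf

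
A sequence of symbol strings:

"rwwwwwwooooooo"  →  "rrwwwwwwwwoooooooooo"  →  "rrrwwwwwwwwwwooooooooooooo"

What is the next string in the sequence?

rrrrwwwwwwwwwwwwoooooooooooooooo

Term n consists of n-1 r's, followed by 2n+2 w's, followed by 3n+1 o's, where the shown terms are n = 2, 3, 4.
At n = 5 the blocks have lengths 4, 12, 16.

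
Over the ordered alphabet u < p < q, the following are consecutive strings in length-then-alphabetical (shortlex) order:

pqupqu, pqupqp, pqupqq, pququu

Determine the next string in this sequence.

Find the rightmost character of pququu below q, bump it to the next letter, and reset everything to its right to u.

pququp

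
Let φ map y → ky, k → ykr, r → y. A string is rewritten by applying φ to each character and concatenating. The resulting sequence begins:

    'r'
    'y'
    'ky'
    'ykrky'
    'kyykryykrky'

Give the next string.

ykrkykyykrykykyykryykrky

Apply φ to kyykryykrky symbol by symbol: k→ykr, y→ky, y→ky, k→ykr, r→y, y→ky, y→ky, k→ykr, r→y, k→ykr, y→ky; joined: ykr ky ky ykr y ky ky ykr y ykr ky.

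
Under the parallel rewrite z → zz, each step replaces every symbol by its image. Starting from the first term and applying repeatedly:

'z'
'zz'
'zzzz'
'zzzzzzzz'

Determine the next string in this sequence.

Rewriting each symbol of zzzzzzzz: z→zz, z→zz, z→zz, z→zz, z→zz, z→zz, z→zz, z→zz, which concatenates to zz zz zz zz zz zz zz zz.

zzzzzzzzzzzzzzzz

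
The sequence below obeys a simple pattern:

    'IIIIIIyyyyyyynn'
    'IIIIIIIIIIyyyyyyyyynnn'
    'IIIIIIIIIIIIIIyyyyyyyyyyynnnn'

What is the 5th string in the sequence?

IIIIIIIIIIIIIIIIIIIIIIyyyyyyyyyyyyyyynnnnnn

The n-th term is 4n-2 I's then 2n+3 y's then n n's, where the shown terms are n = 2, 3, 4.
For term 5, n = 6, so the run lengths are 22, 15, 6.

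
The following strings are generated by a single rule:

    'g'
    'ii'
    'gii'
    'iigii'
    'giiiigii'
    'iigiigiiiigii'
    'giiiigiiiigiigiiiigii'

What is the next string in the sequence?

Each term (from the third on) is the two preceding terms concatenated in order: term 3 = g·ii = gii.
So term 8 is iigiigiiiigii·giiiigiiiigiigiiiigii.

iigiigiiiigiigiiiigiiiigiigiiiigii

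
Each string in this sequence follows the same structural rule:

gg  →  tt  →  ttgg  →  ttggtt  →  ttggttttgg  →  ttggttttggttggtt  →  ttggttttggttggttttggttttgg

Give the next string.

ttggttttggttggttttggttttggttggttttggttggtt

Each term (from the third on) is the previous term followed by the one before it: term 3 = tt·gg = ttgg.
The next term joins ttggttttggttggttttggttttgg and ttggttttggttggtt.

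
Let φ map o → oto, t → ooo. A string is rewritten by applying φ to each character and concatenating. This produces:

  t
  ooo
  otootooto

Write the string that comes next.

Expanding otootooto: o→oto, t→ooo, o→oto, o→oto, t→ooo, o→oto, o→oto, t→ooo, o→oto. Concatenated: oto ooo oto oto ooo oto oto ooo oto.

otoooootootoooootootoooooto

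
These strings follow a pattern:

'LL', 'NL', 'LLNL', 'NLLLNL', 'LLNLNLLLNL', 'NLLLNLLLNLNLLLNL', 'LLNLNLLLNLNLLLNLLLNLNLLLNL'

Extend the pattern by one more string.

NLLLNLLLNLNLLLNLLLNLNLLLNLNLLLNLLLNLNLLLNL

From term 3 onward, concatenate the second-to-last term with the last: LL·NL = LLNL, NL·LLNL = NLLLNL, …
So term 8 is NLLLNLLLNLNLLLNL·LLNLNLLLNLNLLLNLLLNLNLLLNL.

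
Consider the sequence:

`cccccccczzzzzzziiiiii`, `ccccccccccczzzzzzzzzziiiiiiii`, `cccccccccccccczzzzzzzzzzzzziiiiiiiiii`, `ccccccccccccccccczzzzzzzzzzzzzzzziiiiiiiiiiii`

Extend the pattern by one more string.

cccccccccccccccccccczzzzzzzzzzzzzzzzzzziiiiiiiiiiiiii

Reading off run lengths: c runs 8, 11, 14, 17; z runs 7, 10, 13, 16; i runs 6, 8, 10, 12 — each is linear in n, where the shown terms are n = 2, 3, 4, 5.
At n = 6 the blocks have lengths 20, 19, 14.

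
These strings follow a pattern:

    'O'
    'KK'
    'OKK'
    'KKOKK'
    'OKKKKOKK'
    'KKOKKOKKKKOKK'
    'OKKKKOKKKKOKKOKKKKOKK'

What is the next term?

From term 3 onward, concatenate the second-to-last term with the last: O·KK = OKK, KK·OKK = KKOKK, …
The next term joins KKOKKOKKKKOKK and OKKKKOKKKKOKKOKKKKOKK.

KKOKKOKKKKOKKOKKKKOKKKKOKKOKKKKOKK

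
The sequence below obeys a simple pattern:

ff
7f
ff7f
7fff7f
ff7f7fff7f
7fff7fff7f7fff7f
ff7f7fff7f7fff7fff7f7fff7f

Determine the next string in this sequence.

7fff7fff7f7fff7fff7f7fff7f7fff7fff7f7fff7f

From term 3 onward, concatenate the second-to-last term with the last: ff·7f = ff7f, 7f·ff7f = 7fff7f, …
The next term joins 7fff7fff7f7fff7f and ff7f7fff7f7fff7fff7f7fff7f.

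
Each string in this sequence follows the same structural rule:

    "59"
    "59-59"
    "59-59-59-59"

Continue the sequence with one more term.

59-59-59-59-59-59-59-59

Each string is two copies of the previous one joined by '-'.
One more doubling of 59-59-59-59 gives the answer.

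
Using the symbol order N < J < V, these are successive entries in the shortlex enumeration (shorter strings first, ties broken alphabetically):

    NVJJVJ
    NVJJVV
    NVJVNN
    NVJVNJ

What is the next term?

Treat NVJVNJ as a base-3 numeral over the given alphabet and add one, carrying through any trailing V's.

NVJVNV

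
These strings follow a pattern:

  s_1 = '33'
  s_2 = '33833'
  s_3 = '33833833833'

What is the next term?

Each string is two copies of the previous one joined by '8'.
Doubling 33833833833 with '8' between the halves:

33833833833833833833833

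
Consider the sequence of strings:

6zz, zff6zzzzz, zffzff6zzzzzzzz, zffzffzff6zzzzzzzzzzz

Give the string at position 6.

zffzffzffzffzff6zzzzzzzzzzzzzzzzz

Every step adds zff to the front and zzz to the end of the previous string.
From zffzffzff6zzzzzzzzzzz, 2 further steps: zffzffzff6zzzzzzzzzzz → zffzffzffzff6zzzzzzzzzzzzzz → (answer).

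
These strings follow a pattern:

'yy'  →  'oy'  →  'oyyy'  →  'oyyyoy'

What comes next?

Each term (from the third on) is the previous term followed by the one before it: term 3 = oy·yy = oyyy.
The next term joins oyyyoy and oyyy.

oyyyoyoyyy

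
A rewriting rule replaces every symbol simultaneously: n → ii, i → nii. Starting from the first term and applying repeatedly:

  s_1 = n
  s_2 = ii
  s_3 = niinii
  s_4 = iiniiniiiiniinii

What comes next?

niiniiiiniiniiiiniiniiniiniiiiniiniiiiniinii

Replace each of the 16 characters of iiniiniiiiniinii in place — nii nii ii nii nii ii nii nii nii nii ii nii nii ii nii nii — and concatenate.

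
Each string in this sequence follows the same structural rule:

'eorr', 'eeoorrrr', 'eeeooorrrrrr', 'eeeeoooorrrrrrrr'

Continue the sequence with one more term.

The n-th term is n e's then n o's then 2n r's (n = 1, 2, …).
Setting n = 5 gives 5, 5, 10 characters in each block.

eeeeeooooorrrrrrrrrr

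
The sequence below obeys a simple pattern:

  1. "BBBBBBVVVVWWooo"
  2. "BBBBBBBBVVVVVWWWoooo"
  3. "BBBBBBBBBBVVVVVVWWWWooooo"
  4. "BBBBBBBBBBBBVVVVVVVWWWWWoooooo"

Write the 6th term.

BBBBBBBBBBBBBBBBVVVVVVVVVWWWWWWWoooooooo

Each string has the form B^{2n+2} V^{n+2} W^{n} o^{n+1}, where the shown terms are n = 2, 3, 4, 5.
At n = 7 the blocks have lengths 16, 9, 7, 8.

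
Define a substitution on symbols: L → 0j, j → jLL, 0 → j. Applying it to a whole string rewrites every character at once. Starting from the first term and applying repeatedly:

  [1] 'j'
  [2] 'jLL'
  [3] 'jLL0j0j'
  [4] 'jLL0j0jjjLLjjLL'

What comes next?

Replace each of the 15 characters of jLL0j0jjjLLjjLL in place — jLL 0j 0j j jLL j jLL jLL jLL 0j 0j jLL jLL 0j 0j — and concatenate.

jLL0j0jjjLLjjLLjLLjLL0j0jjLLjLL0j0j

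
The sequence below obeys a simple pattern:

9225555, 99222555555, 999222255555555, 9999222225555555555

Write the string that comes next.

Term n consists of n-1 9's, followed by n 2's, followed by 2n 5's, where the shown terms are n = 2, 3, 4, 5.
At n = 6 the blocks have lengths 5, 6, 12.

99999222222555555555555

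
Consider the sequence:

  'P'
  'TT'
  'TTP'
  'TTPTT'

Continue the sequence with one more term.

TTPTTTTP

From term 3 onward, concatenate the last term with the second-to-last: TT·P = TTP, TTP·TT = TTPTT, …
Continuing: TTPTT · TTP gives term 5.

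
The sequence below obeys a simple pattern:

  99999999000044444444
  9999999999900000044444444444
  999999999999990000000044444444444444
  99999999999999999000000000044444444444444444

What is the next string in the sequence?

Reading off run lengths: 9 runs 8, 11, 14, 17; 0 runs 4, 6, 8, 10; 4 runs 8, 11, 14, 17 — each is linear in n, where the shown terms are n = 3, 4, 5, 6.
For the next term, n = 7, so the run lengths are 20, 12, 20.

9999999999999999999900000000000044444444444444444444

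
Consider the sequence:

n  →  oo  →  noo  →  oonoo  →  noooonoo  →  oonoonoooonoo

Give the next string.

From term 3 onward, concatenate the second-to-last term with the last: n·oo = noo, oo·noo = oonoo, …
So term 7 is noooonoo·oonoonoooonoo.

noooonoooonoonoooonoo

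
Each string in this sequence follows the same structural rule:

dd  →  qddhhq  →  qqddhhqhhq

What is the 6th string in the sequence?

qqqqqddhhqhhqhhqhhqhhq

Every step adds q to the front and hhq to the end of the previous string.
From qqddhhqhhq, 3 further steps: qqddhhqhhq → qqqddhhqhhqhhq → qqqqddhhqhhqhhqhhq → (answer).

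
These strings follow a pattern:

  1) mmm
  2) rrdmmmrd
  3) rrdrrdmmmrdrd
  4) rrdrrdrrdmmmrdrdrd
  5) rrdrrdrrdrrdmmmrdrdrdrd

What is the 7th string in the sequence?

s(k+1) = rrd·s(k)·rd, so each term gains rrd as a prefix and rd as a suffix.
From rrdrrdrrdrrdmmmrdrdrdrd, 2 further steps: rrdrrdrrdrrdmmmrdrdrdrd → rrdrrdrrdrrdrrdmmmrdrdrdrdrd → (answer).

rrdrrdrrdrrdrrdrrdmmmrdrdrdrdrdrd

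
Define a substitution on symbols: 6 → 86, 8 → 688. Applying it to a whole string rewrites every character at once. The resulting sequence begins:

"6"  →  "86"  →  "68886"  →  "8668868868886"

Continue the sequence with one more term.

6888686688688866886888668868868886

Applying the rule to each of the 13 symbols of 8668868868886 gives the pieces 688 86 86 688 688 86 688 688 86 688 688 688 86, which concatenate to the answer.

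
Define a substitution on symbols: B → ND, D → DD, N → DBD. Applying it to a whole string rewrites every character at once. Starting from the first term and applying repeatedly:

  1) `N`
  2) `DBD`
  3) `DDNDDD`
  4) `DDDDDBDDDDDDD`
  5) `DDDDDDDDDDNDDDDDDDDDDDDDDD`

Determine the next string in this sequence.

DDDDDDDDDDDDDDDDDDDDDBDDDDDDDDDDDDDDDDDDDDDDDDDDDDDDD

Applying the rule to each of the 26 symbols of DDDDDDDDDDNDDDDDDDDDDDDDDD gives the pieces DD DD DD DD DD DD DD DD DD DD DBD DD DD DD DD DD DD DD DD DD DD DD DD DD DD DD, which concatenate to the answer.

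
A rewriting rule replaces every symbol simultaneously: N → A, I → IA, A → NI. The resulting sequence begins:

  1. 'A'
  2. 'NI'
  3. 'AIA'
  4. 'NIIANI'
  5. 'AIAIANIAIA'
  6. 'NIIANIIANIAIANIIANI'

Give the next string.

Rewriting the 19 symbols of NIIANIIANIAIANIIANI one by one yields A IA IA NI A IA IA NI A IA NI IA NI A IA IA NI A IA; concatenated:

AIAIANIAIAIANIAIANIIANIAIAIANIAIA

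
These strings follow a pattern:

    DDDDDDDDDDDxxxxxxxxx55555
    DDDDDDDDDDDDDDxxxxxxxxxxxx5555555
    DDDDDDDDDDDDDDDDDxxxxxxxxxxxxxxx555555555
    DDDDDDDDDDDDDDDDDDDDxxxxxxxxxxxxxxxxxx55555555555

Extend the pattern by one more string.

DDDDDDDDDDDDDDDDDDDDDDDxxxxxxxxxxxxxxxxxxxxx5555555555555

The n-th term is 3n+2 D's then 3n x's then 2n-1 5's, where the shown terms are n = 3, 4, 5, 6.
For the next term, n = 7, so the run lengths are 23, 21, 13.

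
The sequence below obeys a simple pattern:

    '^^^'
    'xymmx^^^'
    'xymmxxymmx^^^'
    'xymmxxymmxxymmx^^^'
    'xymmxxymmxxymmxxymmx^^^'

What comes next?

xymmxxymmxxymmxxymmxxymmx^^^

Each term is the previous one with xymmx prepended.
One more step from xymmxxymmxxymmxxymmx^^^ gives the answer.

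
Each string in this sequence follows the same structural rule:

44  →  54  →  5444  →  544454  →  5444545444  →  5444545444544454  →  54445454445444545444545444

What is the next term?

544454544454445454445454445444545444544454

Each term (from the third on) is the previous term followed by the one before it: term 3 = 54·44 = 5444.
Continuing: 54445454445444545444545444 · 5444545444544454 gives term 8.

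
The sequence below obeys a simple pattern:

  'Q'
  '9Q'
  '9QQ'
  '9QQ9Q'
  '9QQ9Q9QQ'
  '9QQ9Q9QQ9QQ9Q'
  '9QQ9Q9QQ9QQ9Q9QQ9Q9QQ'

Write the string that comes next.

9QQ9Q9QQ9QQ9Q9QQ9Q9QQ9QQ9Q9QQ9QQ9Q

Each term (from the third on) is the previous term followed by the one before it: term 3 = 9Q·Q = 9QQ.
Continuing: 9QQ9Q9QQ9QQ9Q9QQ9Q9QQ · 9QQ9Q9QQ9QQ9Q gives term 8.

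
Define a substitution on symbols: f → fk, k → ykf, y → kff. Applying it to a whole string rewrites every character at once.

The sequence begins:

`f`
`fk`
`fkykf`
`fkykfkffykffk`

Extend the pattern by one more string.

fkykfkffykffkykffkfkkffykffkfkykf

φ(fkykfkffykffk) expands symbol-by-symbol to fk ykf kff ykf fk ykf fk fk kff ykf fk fk ykf; joining the 13 pieces gives the next term.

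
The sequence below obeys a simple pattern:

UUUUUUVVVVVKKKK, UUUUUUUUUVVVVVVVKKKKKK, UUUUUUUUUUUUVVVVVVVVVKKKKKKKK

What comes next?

UUUUUUUUUUUUUUUVVVVVVVVVVVKKKKKKKKKK

Reading off run lengths: U runs 6, 9, 12; V runs 5, 7, 9; K runs 4, 6, 8 — each is linear in n, where the shown terms are n = 2, 3, 4.
For the next term, n = 5, so the run lengths are 15, 11, 10.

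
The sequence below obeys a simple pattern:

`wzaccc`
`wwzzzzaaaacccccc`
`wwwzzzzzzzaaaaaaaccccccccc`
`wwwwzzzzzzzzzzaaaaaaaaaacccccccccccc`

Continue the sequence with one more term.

Term n consists of n w's, followed by 3n-2 z's, followed by 3n-2 a's, followed by 3n c's (n = 1, 2, …).
Setting n = 5 gives 5, 13, 13, 15 characters in each block.

wwwwwzzzzzzzzzzzzzaaaaaaaaaaaaaccccccccccccccc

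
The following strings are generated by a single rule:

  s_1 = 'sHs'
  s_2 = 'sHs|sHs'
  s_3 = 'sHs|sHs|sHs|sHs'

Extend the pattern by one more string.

Each string is two copies of the previous one joined by '|'.
So the next term is two copies of sHs|sHs|sHs|sHs with '|' between the halves.

sHs|sHs|sHs|sHs|sHs|sHs|sHs|sHs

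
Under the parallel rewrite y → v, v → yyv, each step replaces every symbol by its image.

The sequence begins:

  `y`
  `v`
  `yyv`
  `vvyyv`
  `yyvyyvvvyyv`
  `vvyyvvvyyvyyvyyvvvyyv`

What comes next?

yyvyyvvvyyvyyvyyvvvyyvvvyyvvvyyvyyvyyvvvyyv

φ(vvyyvvvyyvyyvyyvvvyyv) expands symbol-by-symbol to yyv yyv v v yyv yyv yyv v v yyv v v yyv v v yyv yyv yyv v v yyv; joining the 21 pieces gives the next term.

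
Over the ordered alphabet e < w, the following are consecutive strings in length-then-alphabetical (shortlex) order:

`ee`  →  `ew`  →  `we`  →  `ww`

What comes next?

After ww the length-2 strings are exhausted; the first length-3 string is 3 copies of e.

eee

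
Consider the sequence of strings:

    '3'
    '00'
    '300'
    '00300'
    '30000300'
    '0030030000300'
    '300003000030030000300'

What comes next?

This is a Fibonacci-style word recurrence s(k) = s(k−2)·s(k−1): e.g. 3·00 = 300.
Continuing: 0030030000300 · 300003000030030000300 gives term 8.

0030030000300300003000030030000300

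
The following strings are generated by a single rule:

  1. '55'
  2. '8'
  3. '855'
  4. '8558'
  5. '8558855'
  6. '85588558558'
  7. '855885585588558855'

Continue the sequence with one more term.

Each term (from the third on) is the previous term followed by the one before it: term 3 = 8·55 = 855.
The next term joins 855885585588558855 and 85588558558.

85588558558855885585588558558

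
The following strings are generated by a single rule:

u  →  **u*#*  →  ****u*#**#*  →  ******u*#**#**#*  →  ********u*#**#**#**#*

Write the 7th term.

Each term wraps the previous one in ** on the left and *#* on the right.
From ********u*#**#**#**#*, 2 further steps: ********u*#**#**#**#* → **********u*#**#**#**#**#* → (answer).

************u*#**#**#**#**#**#*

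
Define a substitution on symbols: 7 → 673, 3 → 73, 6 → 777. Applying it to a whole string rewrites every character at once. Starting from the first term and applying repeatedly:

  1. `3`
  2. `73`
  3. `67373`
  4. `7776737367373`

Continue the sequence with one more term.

Rewriting the 13 symbols of 7776737367373 one by one yields 673 673 673 777 673 73 673 73 777 673 73 673 73; concatenated:

67367367377767373673737776737367373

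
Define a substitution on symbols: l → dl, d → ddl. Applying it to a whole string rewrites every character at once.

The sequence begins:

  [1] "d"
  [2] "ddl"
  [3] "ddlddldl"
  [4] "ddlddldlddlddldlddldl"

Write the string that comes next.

ddlddldlddlddldlddldlddlddldlddlddldlddldlddlddldlddldl

φ(ddlddldlddlddldlddldl) expands symbol-by-symbol to ddl ddl dl ddl ddl dl ddl dl ddl ddl dl ddl ddl dl ddl dl ddl ddl dl ddl dl; joining the 21 pieces gives the next term.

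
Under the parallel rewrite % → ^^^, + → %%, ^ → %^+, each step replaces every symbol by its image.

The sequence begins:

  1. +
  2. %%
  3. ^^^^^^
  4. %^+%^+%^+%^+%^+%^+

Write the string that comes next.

^^^%^+%%^^^%^+%%^^^%^+%%^^^%^+%%^^^%^+%%^^^%^+%%

Replace each of the 18 characters of %^+%^+%^+%^+%^+%^+ in place — ^^^ %^+ %% ^^^ %^+ %% ^^^ %^+ %% ^^^ %^+ %% ^^^ %^+ %% ^^^ %^+ %% — and concatenate.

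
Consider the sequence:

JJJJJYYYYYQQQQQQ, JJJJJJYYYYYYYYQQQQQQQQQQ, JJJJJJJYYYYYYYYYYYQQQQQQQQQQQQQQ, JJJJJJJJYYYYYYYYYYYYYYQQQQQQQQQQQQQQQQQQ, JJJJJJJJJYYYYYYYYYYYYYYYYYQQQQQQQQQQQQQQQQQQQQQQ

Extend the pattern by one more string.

JJJJJJJJJJYYYYYYYYYYYYYYYYYYYYQQQQQQQQQQQQQQQQQQQQQQQQQQ

Each string has the form J^{n+3} Y^{3n-1} Q^{4n-2}, where the shown terms are n = 2, 3, 4, 5, 6.
For the next term, n = 7, so the run lengths are 10, 20, 26.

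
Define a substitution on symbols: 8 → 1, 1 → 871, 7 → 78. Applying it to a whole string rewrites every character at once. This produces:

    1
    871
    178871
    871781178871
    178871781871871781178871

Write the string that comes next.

Rewriting the 24 symbols of 178871781871871781178871 one by one yields 871 78 1 1 78 871 78 1 871 1 78 871 1 78 871 78 1 871 871 78 1 1 78 871; concatenated:

871781178871781871178871178871781871871781178871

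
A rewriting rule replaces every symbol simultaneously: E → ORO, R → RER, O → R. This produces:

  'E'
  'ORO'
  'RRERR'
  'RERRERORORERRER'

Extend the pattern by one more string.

RERORORERRERORORERRRERRRERORORERRERORORER

Applying the rule to each of the 15 symbols of RERRERORORERRER gives the pieces RER ORO RER RER ORO RER R RER R RER ORO RER RER ORO RER, which concatenate to the answer.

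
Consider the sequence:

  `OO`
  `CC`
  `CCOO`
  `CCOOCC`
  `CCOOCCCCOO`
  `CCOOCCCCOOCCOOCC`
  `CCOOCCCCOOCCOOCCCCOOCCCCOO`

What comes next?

CCOOCCCCOOCCOOCCCCOOCCCCOOCCOOCCCCOOCCOOCC

Each term (from the third on) is the previous term followed by the one before it: term 3 = CC·OO = CCOO.
Continuing: CCOOCCCCOOCCOOCCCCOOCCCCOO · CCOOCCCCOOCCOOCC gives term 8.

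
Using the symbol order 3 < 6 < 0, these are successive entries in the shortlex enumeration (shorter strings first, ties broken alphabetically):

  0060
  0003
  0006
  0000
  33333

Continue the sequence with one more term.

33336

Treat 33333 as a base-3 numeral over the given alphabet and add one, carrying through any trailing 0's.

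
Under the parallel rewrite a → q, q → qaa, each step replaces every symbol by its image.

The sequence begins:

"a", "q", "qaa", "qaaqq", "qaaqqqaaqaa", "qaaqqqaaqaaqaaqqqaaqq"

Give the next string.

qaaqqqaaqaaqaaqqqaaqqqaaqqqaaqaaqaaqqqaaqaa

Replace each of the 21 characters of qaaqqqaaqaaqaaqqqaaqq in place — qaa q q qaa qaa qaa q q qaa q q qaa q q qaa qaa qaa q q qaa qaa — and concatenate.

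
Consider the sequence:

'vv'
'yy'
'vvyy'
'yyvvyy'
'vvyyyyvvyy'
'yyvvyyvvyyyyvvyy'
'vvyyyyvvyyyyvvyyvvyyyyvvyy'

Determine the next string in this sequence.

Each term (from the third on) is the two preceding terms concatenated in order: term 3 = vv·yy = vvyy.
The next term joins yyvvyyvvyyyyvvyy and vvyyyyvvyyyyvvyyvvyyyyvvyy.

yyvvyyvvyyyyvvyyvvyyyyvvyyyyvvyyvvyyyyvvyy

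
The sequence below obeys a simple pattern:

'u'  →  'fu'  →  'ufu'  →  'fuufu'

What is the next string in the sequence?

This is a Fibonacci-style word recurrence s(k) = s(k−2)·s(k−1): e.g. u·fu = ufu.
Continuing: ufu · fuufu gives term 5.

ufufuufu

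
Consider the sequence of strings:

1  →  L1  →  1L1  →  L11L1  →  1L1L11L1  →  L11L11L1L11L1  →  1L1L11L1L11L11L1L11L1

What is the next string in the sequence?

This is a Fibonacci-style word recurrence s(k) = s(k−2)·s(k−1): e.g. 1·L1 = 1L1.
Continuing: L11L11L1L11L1 · 1L1L11L1L11L11L1L11L1 gives term 8.

L11L11L1L11L11L1L11L1L11L11L1L11L1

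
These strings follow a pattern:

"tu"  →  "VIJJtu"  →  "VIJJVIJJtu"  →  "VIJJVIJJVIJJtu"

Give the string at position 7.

VIJJVIJJVIJJVIJJVIJJVIJJtu

The strings grow by a fixed prefix VIJJ each time.
From VIJJVIJJVIJJtu, 3 further steps: VIJJVIJJVIJJtu → VIJJVIJJVIJJVIJJtu → VIJJVIJJVIJJVIJJVIJJtu → (answer).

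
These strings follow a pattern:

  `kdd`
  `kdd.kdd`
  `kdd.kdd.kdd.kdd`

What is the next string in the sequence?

Each string is two copies of the previous one joined by '.'.
So the next term is two copies of kdd.kdd.kdd.kdd with '.' between the halves.

kdd.kdd.kdd.kdd.kdd.kdd.kdd.kdd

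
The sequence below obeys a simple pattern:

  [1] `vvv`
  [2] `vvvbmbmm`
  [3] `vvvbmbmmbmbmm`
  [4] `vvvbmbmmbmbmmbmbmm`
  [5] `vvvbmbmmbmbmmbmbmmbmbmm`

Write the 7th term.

vvvbmbmmbmbmmbmbmmbmbmmbmbmmbmbmm

Each term is the previous one with bmbmm appended.
From vvvbmbmmbmbmmbmbmmbmbmm, 2 further steps: vvvbmbmmbmbmmbmbmmbmbmm → vvvbmbmmbmbmmbmbmmbmbmmbmbmm → (answer).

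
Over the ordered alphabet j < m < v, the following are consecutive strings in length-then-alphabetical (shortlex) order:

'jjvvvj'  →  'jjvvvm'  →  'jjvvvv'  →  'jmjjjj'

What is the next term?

Find the rightmost character of jmjjjj below v, bump it to the next letter, and reset everything to its right to j.

jmjjjm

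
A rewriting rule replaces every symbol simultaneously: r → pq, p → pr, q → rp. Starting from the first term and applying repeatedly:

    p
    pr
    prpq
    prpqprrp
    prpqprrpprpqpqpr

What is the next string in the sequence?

Replace each of the 16 characters of prpqprrpprpqpqpr in place — pr pq pr rp pr pq pq pr pr pq pr rp pr rp pr pq — and concatenate.

prpqprrpprpqpqprprpqprrpprrpprpq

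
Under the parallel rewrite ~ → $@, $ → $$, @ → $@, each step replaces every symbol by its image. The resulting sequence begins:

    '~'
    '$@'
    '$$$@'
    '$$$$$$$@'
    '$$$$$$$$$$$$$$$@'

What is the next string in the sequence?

Rewriting the 16 symbols of $$$$$$$$$$$$$$$@ one by one yields $$ $$ $$ $$ $$ $$ $$ $$ $$ $$ $$ $$ $$ $$ $$ $@; concatenated:

$$$$$$$$$$$$$$$$$$$$$$$$$$$$$$$@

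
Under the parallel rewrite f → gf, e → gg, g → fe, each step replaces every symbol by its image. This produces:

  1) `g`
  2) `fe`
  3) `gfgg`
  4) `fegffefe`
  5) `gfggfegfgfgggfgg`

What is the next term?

Applying the rule to each of the 16 symbols of gfggfegfgfgggfgg gives the pieces fe gf fe fe gf gg fe gf fe gf fe fe fe gf fe fe, which concatenate to the answer.

fegffefegfggfegffegffefefegffefe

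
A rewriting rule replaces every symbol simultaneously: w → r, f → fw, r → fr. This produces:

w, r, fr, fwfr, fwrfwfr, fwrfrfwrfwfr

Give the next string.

Apply φ to fwrfrfwrfwfr symbol by symbol: f→fw, w→r, r→fr, f→fw, r→fr, f→fw, w→r, r→fr, f→fw, w→r, f→fw, r→fr; joined: fw r fr fw fr fw r fr fw r fw fr.

fwrfrfwfrfwrfrfwrfwfr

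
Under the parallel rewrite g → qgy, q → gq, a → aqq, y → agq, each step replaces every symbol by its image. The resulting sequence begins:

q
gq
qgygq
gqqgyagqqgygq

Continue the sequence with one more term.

Applying the rule to each of the 13 symbols of gqqgyagqqgygq gives the pieces qgy gq gq qgy agq aqq qgy gq gq qgy agq qgy gq, which concatenate to the answer.

qgygqgqqgyagqaqqqgygqgqqgyagqqgygq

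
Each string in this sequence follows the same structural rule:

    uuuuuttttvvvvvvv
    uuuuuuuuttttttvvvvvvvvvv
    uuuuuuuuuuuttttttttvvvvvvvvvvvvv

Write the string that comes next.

The n-th term is 3n-1 u's then 2n t's then 3n+1 v's, where the shown terms are n = 2, 3, 4.
Setting n = 5 gives 14, 10, 16 characters in each block.

uuuuuuuuuuuuuuttttttttttvvvvvvvvvvvvvvvv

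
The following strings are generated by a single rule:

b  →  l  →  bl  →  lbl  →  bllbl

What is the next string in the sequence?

From term 3 onward, concatenate the second-to-last term with the last: b·l = bl, l·bl = lbl, …
The next term joins lbl and bllbl.

lblbllbl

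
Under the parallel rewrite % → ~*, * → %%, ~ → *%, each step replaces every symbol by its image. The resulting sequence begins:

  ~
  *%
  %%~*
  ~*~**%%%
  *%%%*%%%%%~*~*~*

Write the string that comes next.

Replace each of the 16 characters of *%%%*%%%%%~*~*~* in place — %% ~* ~* ~* %% ~* ~* ~* ~* ~* *% %% *% %% *% %% — and concatenate.

%%~*~*~*%%~*~*~*~*~**%%%*%%%*%%%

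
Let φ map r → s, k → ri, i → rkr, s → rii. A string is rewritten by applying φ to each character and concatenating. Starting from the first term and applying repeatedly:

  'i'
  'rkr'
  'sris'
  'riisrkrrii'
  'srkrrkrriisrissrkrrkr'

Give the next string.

φ(srkrrkrriisrissrkrrkr) expands symbol-by-symbol to rii s ri s s ri s s rkr rkr rii s rkr rii rii s ri s s ri s; joining the 21 pieces gives the next term.

riisrissrissrkrrkrriisrkrriiriisrissris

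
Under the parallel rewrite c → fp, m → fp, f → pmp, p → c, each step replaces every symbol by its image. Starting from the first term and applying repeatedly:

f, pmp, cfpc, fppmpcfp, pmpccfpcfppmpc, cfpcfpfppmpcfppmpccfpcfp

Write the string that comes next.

Replace each of the 24 characters of cfpcfpfppmpcfppmpccfpcfp in place — fp pmp c fp pmp c pmp c c fp c fp pmp c c fp c fp fp pmp c fp pmp c — and concatenate.

fppmpcfppmpcpmpccfpcfppmpccfpcfpfppmpcfppmpc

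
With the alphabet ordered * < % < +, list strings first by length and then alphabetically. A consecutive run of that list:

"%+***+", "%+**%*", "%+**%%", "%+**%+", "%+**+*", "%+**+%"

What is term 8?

Stepping forward 2 times from %+**+%: %+**+% → %+**++, then the target.

%+*%**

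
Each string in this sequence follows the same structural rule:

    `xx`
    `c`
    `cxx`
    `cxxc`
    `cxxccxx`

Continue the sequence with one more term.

cxxccxxcxxc

From term 3 onward, concatenate the last term with the second-to-last: c·xx = cxx, cxx·c = cxxc, …
Continuing: cxxccxx · cxxc gives term 6.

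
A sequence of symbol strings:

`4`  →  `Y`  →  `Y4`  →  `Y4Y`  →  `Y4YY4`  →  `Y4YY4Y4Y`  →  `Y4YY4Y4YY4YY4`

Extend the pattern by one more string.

This is a Fibonacci-style word recurrence s(k) = s(k−1)·s(k−2): e.g. Y·4 = Y4.
Continuing: Y4YY4Y4YY4YY4 · Y4YY4Y4Y gives term 8.

Y4YY4Y4YY4YY4Y4YY4Y4Y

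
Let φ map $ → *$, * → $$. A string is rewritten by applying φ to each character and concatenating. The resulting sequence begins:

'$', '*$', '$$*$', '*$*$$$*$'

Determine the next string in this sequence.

Rewriting each symbol of *$*$$$*$: *→$$, $→*$, *→$$, $→*$, $→*$, $→*$, *→$$, $→*$, which concatenates to $$ *$ $$ *$ *$ *$ $$ *$.

$$*$$$*$*$*$$$*$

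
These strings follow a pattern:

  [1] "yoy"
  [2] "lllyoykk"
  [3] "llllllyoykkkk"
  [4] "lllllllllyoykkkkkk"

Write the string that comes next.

llllllllllllyoykkkkkkkk

s(k+1) = lll·s(k)·kk, so each term gains lll as a prefix and kk as a suffix.
One more step from lllllllllyoykkkkkk gives the answer.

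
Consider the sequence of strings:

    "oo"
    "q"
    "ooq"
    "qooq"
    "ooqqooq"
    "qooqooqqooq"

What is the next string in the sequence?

ooqqooqqooqooqqooq

From term 3 onward, concatenate the second-to-last term with the last: oo·q = ooq, q·ooq = qooq, …
The next term joins ooqqooq and qooqooqqooq.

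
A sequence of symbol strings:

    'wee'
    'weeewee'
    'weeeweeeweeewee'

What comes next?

s(k+1) = s(k)·e·s(k) — each term doubles the last with 'e' between the halves.
Doubling weeeweeeweeewee with 'e' between the halves:

weeeweeeweeeweeeweeeweeeweeewee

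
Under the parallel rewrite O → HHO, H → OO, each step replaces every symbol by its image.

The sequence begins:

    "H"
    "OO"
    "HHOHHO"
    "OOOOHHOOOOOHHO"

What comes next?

HHOHHOHHOHHOOOOOHHOHHOHHOHHOHHOOOOOHHO

φ(OOOOHHOOOOOHHO) expands symbol-by-symbol to HHO HHO HHO HHO OO OO HHO HHO HHO HHO HHO OO OO HHO; joining the 14 pieces gives the next term.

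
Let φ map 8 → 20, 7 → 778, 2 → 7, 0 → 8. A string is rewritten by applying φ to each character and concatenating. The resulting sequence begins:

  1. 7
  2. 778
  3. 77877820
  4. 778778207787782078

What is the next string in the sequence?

Applying the rule to each of the 18 symbols of 778778207787782078 gives the pieces 778 778 20 778 778 20 7 8 778 778 20 778 778 20 7 8 778 20, which concatenate to the answer.

77877820778778207877877820778778207877820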